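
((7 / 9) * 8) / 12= 14 / 27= 0.52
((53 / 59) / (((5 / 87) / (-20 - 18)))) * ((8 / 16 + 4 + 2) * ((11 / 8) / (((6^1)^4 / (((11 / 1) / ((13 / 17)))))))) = -60070571 / 1019520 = -58.92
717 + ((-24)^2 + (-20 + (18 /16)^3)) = 652505 /512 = 1274.42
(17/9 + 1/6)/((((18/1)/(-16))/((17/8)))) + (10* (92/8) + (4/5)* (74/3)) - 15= 93839/810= 115.85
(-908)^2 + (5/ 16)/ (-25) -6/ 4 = 65956999/ 80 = 824462.49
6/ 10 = 3/ 5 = 0.60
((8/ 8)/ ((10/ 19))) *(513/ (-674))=-1.45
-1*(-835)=835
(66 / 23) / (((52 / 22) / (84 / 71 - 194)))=-4969470 / 21229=-234.09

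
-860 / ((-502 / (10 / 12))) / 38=1075 / 28614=0.04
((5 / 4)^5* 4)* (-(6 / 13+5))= -221875 / 3328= -66.67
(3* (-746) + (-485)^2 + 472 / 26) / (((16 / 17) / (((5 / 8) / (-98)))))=-257470695 / 163072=-1578.88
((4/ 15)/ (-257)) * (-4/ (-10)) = -8/ 19275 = -0.00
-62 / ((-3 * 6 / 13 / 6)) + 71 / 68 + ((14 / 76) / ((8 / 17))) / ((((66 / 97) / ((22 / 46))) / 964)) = 95380025 / 178296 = 534.95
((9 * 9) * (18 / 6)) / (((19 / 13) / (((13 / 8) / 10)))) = 41067 / 1520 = 27.02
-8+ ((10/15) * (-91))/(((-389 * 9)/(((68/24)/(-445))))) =-112173587/14021505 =-8.00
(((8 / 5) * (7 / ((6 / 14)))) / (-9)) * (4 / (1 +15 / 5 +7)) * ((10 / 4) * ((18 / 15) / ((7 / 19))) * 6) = -8512 / 165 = -51.59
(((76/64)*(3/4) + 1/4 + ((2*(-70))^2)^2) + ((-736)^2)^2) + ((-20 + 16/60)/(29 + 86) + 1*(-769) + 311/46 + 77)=32437586216782981/110400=293818715731.73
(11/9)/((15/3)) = 11/45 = 0.24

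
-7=-7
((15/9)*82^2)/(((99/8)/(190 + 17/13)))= 222967840/1287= 173246.18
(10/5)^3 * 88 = 704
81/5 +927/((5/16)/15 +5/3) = 8483/15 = 565.53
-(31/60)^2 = -961/3600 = -0.27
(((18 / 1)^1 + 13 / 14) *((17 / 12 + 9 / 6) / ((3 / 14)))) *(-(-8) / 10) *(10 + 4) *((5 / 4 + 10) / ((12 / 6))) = 64925 / 4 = 16231.25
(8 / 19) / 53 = 8 / 1007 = 0.01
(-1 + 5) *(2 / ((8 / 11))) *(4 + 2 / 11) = 46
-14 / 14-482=-483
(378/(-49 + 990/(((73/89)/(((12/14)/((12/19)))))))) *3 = 289737/406003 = 0.71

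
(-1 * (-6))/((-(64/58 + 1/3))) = -522/125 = -4.18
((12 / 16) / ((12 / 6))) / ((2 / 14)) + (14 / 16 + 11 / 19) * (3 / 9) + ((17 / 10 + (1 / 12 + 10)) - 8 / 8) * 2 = 9377 / 380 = 24.68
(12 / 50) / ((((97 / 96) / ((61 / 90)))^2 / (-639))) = -405797376 / 5880625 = -69.01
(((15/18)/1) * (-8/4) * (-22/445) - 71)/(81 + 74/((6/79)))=-18935/281774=-0.07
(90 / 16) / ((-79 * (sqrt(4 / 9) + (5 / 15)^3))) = -0.10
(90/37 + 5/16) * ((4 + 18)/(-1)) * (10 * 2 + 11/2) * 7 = -6381375/592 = -10779.35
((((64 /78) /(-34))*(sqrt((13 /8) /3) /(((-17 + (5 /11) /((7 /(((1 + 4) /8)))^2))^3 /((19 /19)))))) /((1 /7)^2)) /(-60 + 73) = 8045671356563456*sqrt(78) /5211387577312428786651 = 0.00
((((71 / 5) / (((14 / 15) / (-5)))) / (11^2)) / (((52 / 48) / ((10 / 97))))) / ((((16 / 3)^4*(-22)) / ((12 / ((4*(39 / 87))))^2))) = 9794096775 / 65062061768704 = 0.00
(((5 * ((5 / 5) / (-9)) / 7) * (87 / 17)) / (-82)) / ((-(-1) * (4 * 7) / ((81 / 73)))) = 3915 / 19945352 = 0.00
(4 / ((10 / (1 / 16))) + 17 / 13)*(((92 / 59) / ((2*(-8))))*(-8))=15939 / 15340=1.04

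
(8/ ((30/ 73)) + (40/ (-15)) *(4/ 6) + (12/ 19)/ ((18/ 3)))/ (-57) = -0.31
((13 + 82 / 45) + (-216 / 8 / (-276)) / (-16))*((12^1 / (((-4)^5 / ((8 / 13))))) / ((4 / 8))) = -981419 / 4592640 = -0.21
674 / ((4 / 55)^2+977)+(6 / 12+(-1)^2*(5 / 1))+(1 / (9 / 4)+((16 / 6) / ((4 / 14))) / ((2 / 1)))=200396177 / 17732646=11.30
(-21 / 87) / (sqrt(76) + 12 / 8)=42 / 8555 - 56* sqrt(19) / 8555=-0.02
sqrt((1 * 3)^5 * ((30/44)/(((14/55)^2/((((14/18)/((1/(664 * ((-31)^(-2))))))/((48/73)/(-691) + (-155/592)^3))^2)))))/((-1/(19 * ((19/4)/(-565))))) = 470373212569663488 * sqrt(110)/21479935569599857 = 229.67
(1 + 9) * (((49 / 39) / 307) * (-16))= -7840 / 11973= -0.65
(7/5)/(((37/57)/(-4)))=-1596/185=-8.63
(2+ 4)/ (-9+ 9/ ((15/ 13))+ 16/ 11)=165/ 7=23.57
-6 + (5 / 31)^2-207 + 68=-144.97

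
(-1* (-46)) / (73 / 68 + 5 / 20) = 1564 / 45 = 34.76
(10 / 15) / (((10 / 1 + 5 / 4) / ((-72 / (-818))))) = 32 / 6135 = 0.01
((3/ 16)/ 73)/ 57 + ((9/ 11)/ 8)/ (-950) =-191/ 3051400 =-0.00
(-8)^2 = 64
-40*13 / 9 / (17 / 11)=-5720 / 153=-37.39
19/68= 0.28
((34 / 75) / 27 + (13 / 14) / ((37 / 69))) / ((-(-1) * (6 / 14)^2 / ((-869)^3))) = -6246923758.26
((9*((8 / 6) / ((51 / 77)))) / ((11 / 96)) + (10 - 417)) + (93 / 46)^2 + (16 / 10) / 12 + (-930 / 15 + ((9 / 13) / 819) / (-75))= -326248660929 / 1063871900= -306.66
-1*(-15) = 15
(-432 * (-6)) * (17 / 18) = 2448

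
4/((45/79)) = 316/45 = 7.02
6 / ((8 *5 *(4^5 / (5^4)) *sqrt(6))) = 125 *sqrt(6) / 8192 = 0.04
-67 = -67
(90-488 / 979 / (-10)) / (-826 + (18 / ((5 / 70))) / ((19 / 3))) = -4187543 / 36560755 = -0.11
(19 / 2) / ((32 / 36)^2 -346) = -1539 / 55924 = -0.03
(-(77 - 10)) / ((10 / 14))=-469 / 5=-93.80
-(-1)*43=43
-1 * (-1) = 1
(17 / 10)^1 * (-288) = -2448 / 5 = -489.60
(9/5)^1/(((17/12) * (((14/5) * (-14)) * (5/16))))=-432/4165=-0.10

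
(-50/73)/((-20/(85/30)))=85/876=0.10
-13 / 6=-2.17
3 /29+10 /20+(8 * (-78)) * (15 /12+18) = -12011.40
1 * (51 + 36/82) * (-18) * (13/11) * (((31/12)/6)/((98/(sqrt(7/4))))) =-849927 * sqrt(7)/353584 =-6.36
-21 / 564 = -7 / 188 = -0.04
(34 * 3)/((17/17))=102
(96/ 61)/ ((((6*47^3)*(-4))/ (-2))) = 0.00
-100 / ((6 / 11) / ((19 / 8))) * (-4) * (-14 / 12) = -36575 / 18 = -2031.94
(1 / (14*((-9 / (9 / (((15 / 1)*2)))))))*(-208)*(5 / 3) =52 / 63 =0.83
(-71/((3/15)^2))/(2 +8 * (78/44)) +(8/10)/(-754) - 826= -313952761/335530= -935.69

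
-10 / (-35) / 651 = 2 / 4557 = 0.00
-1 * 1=-1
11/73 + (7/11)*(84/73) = 709/803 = 0.88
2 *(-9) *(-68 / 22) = 612 / 11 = 55.64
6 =6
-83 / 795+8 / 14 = 2599 / 5565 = 0.47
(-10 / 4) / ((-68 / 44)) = 55 / 34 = 1.62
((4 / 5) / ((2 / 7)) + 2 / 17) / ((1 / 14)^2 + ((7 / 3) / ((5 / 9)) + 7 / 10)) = 48608 / 81719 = 0.59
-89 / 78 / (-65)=89 / 5070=0.02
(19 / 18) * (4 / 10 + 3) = 323 / 90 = 3.59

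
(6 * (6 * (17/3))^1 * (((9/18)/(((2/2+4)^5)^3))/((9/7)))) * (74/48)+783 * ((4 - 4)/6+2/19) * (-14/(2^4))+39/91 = -2618797302099694/36529541015625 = -71.69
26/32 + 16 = 269/16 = 16.81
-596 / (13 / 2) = -1192 / 13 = -91.69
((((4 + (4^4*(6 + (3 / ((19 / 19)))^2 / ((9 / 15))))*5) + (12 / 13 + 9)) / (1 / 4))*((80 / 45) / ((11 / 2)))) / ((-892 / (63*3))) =-234945312 / 31889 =-7367.60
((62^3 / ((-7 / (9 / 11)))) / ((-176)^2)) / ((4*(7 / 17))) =-4558023 / 8348032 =-0.55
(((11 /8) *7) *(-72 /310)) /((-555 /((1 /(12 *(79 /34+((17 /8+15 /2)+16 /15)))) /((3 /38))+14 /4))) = 6275401 /435057100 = 0.01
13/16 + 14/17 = 445/272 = 1.64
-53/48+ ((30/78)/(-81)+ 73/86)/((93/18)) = -7042909/7486128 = -0.94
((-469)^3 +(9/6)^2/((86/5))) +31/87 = -3087423612373/29928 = -103161708.51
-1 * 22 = -22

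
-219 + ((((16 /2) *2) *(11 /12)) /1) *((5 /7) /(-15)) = -13841 /63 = -219.70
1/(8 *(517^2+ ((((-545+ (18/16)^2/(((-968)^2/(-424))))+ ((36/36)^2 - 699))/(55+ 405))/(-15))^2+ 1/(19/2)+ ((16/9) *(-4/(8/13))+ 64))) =6353941304567070720000/13589381770509095229015651419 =0.00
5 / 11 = 0.45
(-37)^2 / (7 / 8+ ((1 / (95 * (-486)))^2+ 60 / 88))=64201603930200 / 73009659847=879.36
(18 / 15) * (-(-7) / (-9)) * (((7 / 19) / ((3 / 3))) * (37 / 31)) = -0.41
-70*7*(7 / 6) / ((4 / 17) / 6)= -29155 / 2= -14577.50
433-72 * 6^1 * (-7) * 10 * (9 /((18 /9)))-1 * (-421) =136934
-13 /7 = -1.86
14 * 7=98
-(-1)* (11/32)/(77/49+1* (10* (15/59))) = 4543/54368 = 0.08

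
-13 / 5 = -2.60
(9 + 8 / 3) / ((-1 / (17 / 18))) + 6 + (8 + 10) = 12.98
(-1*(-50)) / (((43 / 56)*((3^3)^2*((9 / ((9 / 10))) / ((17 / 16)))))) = 595 / 62694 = 0.01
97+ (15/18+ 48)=875/6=145.83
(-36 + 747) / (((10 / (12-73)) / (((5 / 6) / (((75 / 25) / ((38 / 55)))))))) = -91561 / 110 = -832.37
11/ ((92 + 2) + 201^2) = 11/ 40495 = 0.00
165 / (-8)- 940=-7685 / 8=-960.62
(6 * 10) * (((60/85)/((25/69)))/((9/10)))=2208/17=129.88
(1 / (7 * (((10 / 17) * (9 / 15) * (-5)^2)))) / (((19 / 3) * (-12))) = -17 / 79800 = -0.00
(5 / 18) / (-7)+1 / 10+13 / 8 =4247 / 2520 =1.69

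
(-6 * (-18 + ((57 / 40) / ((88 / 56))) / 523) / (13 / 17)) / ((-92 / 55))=-16248447 / 192464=-84.42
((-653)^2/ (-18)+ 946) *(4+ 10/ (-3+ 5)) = -409381/ 2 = -204690.50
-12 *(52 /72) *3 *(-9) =234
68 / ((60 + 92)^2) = 0.00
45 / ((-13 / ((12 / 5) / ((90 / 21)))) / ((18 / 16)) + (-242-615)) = -2835 / 55291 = -0.05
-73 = -73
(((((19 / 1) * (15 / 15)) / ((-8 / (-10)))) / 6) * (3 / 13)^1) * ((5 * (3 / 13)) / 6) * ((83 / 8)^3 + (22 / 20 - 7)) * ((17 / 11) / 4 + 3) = 40254427805 / 60915712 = 660.82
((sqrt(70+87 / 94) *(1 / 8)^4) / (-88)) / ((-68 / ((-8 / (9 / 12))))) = -sqrt(626698) / 215998464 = -0.00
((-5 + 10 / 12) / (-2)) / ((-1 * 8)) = -25 / 96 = -0.26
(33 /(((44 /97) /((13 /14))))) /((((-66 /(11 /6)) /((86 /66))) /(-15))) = 271115 /7392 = 36.68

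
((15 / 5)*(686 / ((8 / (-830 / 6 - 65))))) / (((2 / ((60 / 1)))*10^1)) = -313845 / 2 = -156922.50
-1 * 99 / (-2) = 99 / 2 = 49.50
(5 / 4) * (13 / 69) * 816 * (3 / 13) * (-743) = -32950.43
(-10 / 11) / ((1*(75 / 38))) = -76 / 165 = -0.46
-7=-7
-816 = -816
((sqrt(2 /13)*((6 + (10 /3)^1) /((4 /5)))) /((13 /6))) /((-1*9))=-70*sqrt(26) /1521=-0.23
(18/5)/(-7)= -18/35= -0.51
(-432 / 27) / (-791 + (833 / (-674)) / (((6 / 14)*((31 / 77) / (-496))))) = -16176 / 2792195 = -0.01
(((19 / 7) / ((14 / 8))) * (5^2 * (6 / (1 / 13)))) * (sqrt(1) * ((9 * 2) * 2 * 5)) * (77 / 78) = 3762000 / 7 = 537428.57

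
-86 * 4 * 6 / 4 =-516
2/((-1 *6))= -1/3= -0.33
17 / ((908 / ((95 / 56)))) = 1615 / 50848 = 0.03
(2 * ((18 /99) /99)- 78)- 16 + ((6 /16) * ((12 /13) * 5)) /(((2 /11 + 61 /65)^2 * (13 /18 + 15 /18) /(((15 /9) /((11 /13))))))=-22280902631 /241527132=-92.25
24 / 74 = 12 / 37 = 0.32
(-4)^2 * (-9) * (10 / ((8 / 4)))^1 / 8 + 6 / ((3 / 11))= -68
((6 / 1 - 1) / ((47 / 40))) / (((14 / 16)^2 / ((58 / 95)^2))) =1722368 / 831383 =2.07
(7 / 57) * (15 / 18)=35 / 342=0.10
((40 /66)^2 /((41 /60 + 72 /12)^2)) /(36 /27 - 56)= -120000 /797733761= -0.00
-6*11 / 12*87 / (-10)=957 / 20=47.85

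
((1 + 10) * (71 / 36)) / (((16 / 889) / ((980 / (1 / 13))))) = 2211374165 / 144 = 15356765.03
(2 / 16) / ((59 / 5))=5 / 472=0.01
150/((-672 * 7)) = -25/784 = -0.03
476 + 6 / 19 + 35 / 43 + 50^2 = 2432315 / 817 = 2977.13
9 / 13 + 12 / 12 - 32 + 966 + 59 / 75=913067 / 975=936.48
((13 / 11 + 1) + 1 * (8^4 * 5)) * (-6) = -1351824 / 11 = -122893.09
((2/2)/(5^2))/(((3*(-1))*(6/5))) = -0.01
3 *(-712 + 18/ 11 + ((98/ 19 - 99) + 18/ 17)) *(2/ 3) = -5707162/ 3553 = -1606.29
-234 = -234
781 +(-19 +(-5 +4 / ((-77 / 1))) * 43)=41947 / 77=544.77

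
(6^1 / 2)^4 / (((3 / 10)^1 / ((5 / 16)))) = 675 / 8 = 84.38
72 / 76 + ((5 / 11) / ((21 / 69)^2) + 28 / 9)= 826361 / 92169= 8.97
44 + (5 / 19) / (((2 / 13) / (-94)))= -2219 / 19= -116.79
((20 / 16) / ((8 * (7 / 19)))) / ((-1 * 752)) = -95 / 168448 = -0.00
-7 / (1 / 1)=-7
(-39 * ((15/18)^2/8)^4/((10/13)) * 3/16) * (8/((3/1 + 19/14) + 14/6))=-92421875/143199830016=-0.00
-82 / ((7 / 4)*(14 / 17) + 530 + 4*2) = -2788 / 18341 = -0.15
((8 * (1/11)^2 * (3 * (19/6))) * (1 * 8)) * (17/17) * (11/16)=38/11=3.45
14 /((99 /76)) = 1064 /99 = 10.75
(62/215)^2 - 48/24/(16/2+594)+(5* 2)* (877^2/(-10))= -248870890342/323575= -769128.92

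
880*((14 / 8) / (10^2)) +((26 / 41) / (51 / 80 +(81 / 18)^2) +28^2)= 273848867 / 342555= 799.43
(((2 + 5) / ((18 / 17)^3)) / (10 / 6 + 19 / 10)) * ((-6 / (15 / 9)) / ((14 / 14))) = -34391 / 5778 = -5.95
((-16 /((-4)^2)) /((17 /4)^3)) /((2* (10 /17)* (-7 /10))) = 32 /2023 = 0.02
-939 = -939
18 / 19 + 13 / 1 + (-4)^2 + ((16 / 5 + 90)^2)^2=895978194009 / 11875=75450795.28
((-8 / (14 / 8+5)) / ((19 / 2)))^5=-1073741824 / 35529314273793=-0.00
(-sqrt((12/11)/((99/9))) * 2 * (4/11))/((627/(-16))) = 256 * sqrt(3)/75867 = 0.01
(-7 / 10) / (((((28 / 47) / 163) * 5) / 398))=-1524539 / 100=-15245.39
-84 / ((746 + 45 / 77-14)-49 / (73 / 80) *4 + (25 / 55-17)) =-157388 / 939165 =-0.17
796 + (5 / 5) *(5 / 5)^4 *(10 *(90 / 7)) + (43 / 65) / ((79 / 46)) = 33247566 / 35945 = 924.96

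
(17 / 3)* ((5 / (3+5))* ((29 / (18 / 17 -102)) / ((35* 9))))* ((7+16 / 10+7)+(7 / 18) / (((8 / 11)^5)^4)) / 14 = -210907459486216908545197159 / 3769114749725919269533777920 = -0.06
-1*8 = -8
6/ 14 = 3/ 7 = 0.43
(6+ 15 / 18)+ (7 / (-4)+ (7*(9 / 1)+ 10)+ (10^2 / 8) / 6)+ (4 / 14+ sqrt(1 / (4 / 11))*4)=2*sqrt(11)+ 3379 / 42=87.09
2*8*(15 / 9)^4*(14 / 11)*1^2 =140000 / 891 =157.13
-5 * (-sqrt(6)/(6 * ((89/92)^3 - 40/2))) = -0.11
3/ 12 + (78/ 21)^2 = 2753/ 196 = 14.05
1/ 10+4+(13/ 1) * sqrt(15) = 54.45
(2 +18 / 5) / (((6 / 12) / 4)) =44.80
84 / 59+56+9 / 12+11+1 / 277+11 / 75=339888667 / 4902900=69.32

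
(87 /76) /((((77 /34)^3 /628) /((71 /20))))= 9529146714 /43370635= 219.71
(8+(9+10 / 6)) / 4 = 14 / 3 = 4.67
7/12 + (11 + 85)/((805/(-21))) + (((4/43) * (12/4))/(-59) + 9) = 24767393/3501060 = 7.07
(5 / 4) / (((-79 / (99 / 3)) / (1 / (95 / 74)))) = -1221 / 3002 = -0.41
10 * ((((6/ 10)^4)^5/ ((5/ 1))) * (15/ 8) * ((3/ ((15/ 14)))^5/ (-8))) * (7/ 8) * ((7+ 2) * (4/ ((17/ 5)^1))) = -11075850845817723/ 405311584472656250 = -0.03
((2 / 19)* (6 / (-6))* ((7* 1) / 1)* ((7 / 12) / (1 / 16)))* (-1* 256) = 100352 / 57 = 1760.56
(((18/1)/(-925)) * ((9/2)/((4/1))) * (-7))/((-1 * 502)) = -567/1857400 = -0.00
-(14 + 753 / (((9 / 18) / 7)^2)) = -147602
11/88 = 1/8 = 0.12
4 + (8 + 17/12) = 161/12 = 13.42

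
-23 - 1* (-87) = 64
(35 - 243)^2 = 43264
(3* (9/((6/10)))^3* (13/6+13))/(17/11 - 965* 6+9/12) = -26.53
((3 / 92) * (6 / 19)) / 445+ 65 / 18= 6320153 / 1750185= 3.61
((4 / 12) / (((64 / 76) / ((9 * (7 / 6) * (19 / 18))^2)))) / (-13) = -3.74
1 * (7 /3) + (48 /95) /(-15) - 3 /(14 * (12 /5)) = 176387 /79800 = 2.21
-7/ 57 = -0.12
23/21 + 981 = 20624/21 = 982.10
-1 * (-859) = 859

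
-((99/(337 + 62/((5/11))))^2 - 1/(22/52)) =1765119/760859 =2.32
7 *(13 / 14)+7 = 27 / 2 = 13.50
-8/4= -2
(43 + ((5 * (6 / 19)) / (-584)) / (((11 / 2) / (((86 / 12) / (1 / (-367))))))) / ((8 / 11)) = 2703109 / 44384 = 60.90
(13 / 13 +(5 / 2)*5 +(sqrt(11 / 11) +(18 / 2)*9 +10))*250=26375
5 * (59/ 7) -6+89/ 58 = 15297/ 406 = 37.68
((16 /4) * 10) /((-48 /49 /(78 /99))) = -3185 /99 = -32.17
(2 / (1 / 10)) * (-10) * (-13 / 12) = 650 / 3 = 216.67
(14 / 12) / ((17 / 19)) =133 / 102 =1.30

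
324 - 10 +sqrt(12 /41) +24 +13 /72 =2 * sqrt(123) /41 +24349 /72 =338.72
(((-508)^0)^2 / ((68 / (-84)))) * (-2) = 42 / 17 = 2.47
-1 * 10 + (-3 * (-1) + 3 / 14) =-95 / 14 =-6.79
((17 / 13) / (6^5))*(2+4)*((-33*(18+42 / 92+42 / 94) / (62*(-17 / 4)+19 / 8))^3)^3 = 50763949424884860061833343447118204837283015841314791571456 / 19852744698969544807116925893086200978424102939394901923757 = 2.56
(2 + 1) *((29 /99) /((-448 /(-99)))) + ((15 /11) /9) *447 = 67.92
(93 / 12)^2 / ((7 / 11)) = 94.38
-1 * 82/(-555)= 82/555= 0.15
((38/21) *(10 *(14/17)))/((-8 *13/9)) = -285/221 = -1.29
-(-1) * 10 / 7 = 10 / 7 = 1.43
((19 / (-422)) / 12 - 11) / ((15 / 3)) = -55723 / 25320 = -2.20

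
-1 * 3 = -3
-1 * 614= -614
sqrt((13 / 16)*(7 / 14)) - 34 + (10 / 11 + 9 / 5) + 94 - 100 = -2051 / 55 + sqrt(26) / 8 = -36.65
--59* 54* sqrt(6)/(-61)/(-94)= 1593* sqrt(6)/2867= 1.36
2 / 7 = 0.29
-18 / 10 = -9 / 5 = -1.80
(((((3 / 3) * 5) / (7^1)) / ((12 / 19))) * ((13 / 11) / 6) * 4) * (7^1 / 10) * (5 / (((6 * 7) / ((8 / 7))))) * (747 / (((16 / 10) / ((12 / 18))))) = 512525 / 19404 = 26.41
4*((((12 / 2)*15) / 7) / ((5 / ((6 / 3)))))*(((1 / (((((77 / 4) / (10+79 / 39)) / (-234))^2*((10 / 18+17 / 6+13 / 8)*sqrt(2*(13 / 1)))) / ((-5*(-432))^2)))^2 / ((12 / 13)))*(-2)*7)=-9053268924933768437280276480000 / 1908029761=-4744825846001973570516.17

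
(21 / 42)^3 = 1 / 8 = 0.12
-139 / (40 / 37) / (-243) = 5143 / 9720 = 0.53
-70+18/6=-67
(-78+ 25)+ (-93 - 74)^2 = 27836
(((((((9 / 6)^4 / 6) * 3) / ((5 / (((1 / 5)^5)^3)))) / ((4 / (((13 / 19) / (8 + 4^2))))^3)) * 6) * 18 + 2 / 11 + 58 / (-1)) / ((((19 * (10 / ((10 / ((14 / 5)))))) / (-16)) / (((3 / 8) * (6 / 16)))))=1570436639999999982382257 / 642221888000000000000000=2.45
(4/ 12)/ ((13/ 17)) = 17/ 39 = 0.44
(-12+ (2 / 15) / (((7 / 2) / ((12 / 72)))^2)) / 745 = -79378 / 4928175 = -0.02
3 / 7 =0.43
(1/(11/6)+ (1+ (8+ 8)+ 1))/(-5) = -204/55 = -3.71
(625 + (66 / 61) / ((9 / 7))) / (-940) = -114529 / 172020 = -0.67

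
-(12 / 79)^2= -144 / 6241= -0.02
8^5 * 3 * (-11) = -1081344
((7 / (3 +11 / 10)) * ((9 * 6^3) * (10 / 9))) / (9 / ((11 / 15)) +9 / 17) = 224400 / 779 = 288.06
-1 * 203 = -203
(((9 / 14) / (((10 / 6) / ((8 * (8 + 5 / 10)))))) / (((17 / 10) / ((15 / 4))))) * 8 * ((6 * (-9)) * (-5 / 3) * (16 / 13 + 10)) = 42573600 / 91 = 467841.76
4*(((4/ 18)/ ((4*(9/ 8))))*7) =112/ 81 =1.38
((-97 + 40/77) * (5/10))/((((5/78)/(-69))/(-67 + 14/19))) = -1324695879/385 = -3440768.52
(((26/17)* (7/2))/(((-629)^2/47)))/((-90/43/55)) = -2023021/121066146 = -0.02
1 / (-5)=-1 / 5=-0.20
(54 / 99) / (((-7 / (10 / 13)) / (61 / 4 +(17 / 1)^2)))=-18255 / 1001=-18.24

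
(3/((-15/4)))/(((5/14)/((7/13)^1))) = -392/325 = -1.21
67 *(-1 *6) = -402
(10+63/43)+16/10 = 2809/215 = 13.07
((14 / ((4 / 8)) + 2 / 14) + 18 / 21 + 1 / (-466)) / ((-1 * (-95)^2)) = -13513 / 4205650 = -0.00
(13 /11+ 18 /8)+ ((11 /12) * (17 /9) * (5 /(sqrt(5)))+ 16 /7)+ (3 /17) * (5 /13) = 187 * sqrt(5) /108+ 393801 /68068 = 9.66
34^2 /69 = 1156 /69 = 16.75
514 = 514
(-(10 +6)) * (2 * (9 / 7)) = -288 / 7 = -41.14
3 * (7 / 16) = 21 / 16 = 1.31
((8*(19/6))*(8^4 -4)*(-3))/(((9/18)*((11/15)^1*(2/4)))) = -1696320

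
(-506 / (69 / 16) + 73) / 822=-133 / 2466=-0.05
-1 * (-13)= 13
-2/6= -1/3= -0.33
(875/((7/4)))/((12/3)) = 125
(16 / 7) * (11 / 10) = 88 / 35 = 2.51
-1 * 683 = -683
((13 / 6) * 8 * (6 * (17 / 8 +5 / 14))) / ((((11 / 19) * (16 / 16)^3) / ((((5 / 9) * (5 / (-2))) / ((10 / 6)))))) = -171665 / 462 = -371.57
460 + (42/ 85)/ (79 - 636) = 21778658/ 47345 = 460.00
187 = 187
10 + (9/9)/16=161/16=10.06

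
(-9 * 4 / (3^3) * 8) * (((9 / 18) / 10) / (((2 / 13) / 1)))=-52 / 15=-3.47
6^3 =216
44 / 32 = 11 / 8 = 1.38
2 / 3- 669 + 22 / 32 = -667.65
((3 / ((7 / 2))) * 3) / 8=0.32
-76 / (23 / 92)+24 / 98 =-14884 / 49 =-303.76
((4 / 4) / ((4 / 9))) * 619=5571 / 4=1392.75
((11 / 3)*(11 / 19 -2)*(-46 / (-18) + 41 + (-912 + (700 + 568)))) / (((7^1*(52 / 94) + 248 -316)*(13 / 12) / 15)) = 15211080 / 33839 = 449.51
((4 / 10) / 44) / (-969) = -1 / 106590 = -0.00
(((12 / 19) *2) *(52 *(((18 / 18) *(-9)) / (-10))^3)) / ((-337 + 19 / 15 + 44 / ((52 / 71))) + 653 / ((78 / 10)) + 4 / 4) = -164268 / 655025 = -0.25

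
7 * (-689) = -4823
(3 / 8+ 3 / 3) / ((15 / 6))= 11 / 20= 0.55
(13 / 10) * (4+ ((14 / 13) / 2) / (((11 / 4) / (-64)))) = -122 / 11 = -11.09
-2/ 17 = -0.12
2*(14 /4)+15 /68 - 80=-4949 /68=-72.78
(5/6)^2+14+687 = 701.69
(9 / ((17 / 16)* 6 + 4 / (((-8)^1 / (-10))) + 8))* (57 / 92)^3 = 1666737 / 15087080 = 0.11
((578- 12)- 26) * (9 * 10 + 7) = 52380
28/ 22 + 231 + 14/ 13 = 33369/ 143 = 233.35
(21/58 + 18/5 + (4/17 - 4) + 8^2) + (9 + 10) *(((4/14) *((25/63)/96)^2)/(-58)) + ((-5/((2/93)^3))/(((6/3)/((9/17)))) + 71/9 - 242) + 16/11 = -133242.23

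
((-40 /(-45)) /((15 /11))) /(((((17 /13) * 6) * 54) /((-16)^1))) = -4576 /185895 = -0.02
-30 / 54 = -5 / 9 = -0.56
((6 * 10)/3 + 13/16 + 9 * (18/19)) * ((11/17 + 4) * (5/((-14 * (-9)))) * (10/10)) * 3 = 1174335/72352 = 16.23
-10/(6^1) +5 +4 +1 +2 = 31/3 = 10.33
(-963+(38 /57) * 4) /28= -2881 /84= -34.30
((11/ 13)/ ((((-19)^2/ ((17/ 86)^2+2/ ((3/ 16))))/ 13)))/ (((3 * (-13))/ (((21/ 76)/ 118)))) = -18290503/ 933822450912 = -0.00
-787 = -787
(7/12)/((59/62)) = 217/354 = 0.61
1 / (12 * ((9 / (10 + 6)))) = 4 / 27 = 0.15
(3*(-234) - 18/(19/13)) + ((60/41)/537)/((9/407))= -896289512/1254969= -714.19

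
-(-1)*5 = 5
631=631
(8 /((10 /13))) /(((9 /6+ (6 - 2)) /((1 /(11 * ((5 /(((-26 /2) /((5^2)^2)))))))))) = -1352 /1890625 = -0.00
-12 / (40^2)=-0.01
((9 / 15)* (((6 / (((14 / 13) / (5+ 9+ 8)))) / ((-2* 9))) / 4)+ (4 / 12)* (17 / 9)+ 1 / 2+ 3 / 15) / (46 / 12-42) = -233 / 28854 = -0.01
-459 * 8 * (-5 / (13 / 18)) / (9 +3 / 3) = 33048 / 13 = 2542.15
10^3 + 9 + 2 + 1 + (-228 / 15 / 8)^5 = 98723901 / 100000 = 987.24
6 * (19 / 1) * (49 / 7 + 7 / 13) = 11172 / 13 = 859.38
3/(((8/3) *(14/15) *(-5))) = -0.24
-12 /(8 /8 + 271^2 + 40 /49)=-98 /599783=-0.00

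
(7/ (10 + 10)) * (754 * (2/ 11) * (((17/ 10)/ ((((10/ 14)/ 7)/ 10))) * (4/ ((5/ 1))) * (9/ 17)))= 4655196/ 1375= 3385.60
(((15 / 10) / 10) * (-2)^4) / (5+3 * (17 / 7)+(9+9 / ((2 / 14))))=42 / 1475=0.03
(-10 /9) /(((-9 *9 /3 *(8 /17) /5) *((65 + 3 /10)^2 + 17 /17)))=10625 /103641687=0.00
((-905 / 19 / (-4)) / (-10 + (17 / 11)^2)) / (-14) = 109505 / 979944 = 0.11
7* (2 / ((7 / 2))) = 4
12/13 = 0.92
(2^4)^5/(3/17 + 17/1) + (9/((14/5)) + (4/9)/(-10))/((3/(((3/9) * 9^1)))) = 2807708021/45990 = 61050.40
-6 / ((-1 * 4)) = 3 / 2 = 1.50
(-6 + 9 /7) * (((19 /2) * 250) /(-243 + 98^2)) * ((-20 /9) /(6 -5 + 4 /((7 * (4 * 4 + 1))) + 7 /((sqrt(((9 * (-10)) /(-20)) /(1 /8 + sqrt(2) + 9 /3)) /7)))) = -2561483943787720000 * sqrt(2) * sqrt(8 * sqrt(2) + 25) /488155169677675280923 -1012457071132470000 /488155169677675280923 + 324193989112560000 * sqrt(2) /488155169677675280923 + 7999508376386765000 * sqrt(8 * sqrt(2) + 25) /488155169677675280923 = 0.05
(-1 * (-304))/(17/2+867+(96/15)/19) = 57760/166409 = 0.35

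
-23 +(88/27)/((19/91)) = -3791/513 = -7.39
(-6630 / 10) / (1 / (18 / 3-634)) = 416364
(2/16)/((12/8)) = 1/12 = 0.08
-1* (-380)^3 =54872000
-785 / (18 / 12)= -1570 / 3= -523.33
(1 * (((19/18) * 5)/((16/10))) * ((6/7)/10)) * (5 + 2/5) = 171/112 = 1.53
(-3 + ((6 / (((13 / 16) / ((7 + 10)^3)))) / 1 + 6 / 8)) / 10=377295 / 104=3627.84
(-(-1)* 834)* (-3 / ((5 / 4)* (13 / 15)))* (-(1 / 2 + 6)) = 15012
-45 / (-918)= 5 / 102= 0.05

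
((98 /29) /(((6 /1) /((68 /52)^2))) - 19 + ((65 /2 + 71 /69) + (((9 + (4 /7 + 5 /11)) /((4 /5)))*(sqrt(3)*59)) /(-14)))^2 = 31777907390570475931 /3691497744743809 - 198853287595*sqrt(3) /121515394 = 5774.00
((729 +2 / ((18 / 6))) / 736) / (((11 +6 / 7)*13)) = 0.01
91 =91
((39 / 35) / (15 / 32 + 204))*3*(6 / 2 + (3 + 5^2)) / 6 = 6448 / 76335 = 0.08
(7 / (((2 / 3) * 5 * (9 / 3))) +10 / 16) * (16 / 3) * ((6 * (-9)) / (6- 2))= -477 / 5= -95.40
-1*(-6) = 6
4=4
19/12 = 1.58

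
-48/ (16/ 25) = -75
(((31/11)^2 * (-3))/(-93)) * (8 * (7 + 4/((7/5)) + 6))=27528/847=32.50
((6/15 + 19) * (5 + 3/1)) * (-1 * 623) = -483448/5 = -96689.60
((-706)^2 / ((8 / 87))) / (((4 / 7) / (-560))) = -5312081670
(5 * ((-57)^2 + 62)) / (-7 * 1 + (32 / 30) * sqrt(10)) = -5214825 / 1693- 794640 * sqrt(10) / 1693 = -4564.50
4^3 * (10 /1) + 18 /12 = 1283 /2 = 641.50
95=95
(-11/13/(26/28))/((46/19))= -1463/3887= -0.38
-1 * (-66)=66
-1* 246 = -246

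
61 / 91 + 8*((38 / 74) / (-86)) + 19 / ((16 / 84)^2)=1214562159 / 2316496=524.31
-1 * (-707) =707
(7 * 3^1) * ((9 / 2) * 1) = 189 / 2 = 94.50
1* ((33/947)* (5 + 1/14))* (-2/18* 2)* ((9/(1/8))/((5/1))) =-18744/33145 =-0.57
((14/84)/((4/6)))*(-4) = -1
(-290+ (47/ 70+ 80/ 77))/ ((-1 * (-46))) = -221983/ 35420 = -6.27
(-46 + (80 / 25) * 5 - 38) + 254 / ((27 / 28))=195.41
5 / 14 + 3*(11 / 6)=41 / 7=5.86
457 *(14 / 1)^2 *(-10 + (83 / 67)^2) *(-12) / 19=40845906864 / 85291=478900.55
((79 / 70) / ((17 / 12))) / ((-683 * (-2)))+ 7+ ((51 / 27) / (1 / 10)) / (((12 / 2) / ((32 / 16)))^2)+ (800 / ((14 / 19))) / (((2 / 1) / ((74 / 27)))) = 49274722942 / 32917185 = 1496.93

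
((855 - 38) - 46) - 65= 706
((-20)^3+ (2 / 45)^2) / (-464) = 4049999 / 234900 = 17.24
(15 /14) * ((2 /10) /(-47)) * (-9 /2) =27 /1316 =0.02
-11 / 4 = -2.75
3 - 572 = -569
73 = 73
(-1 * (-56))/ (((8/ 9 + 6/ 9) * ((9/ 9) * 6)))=6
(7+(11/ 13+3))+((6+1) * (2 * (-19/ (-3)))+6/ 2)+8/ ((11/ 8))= 46474/ 429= 108.33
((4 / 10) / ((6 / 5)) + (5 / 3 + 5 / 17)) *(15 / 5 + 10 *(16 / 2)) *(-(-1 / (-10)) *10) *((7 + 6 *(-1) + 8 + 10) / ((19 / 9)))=-1713.71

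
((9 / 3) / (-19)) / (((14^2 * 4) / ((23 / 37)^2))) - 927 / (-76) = 248734761 / 20392624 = 12.20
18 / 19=0.95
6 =6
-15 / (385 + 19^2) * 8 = -60 / 373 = -0.16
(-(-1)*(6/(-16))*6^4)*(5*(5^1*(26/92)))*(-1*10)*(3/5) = 473850/23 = 20602.17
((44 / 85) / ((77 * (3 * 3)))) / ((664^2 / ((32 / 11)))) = 2 / 405796545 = 0.00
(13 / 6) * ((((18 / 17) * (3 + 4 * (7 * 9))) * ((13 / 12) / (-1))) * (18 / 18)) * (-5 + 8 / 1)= -7605 / 4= -1901.25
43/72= 0.60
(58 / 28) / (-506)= -29 / 7084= -0.00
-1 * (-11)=11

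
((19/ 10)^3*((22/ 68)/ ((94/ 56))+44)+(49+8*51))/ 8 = 60733429/ 639200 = 95.01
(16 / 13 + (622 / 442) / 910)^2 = 61420204561 / 40445232100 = 1.52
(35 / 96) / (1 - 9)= -35 / 768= -0.05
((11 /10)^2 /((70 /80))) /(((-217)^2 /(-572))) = -138424 /8240575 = -0.02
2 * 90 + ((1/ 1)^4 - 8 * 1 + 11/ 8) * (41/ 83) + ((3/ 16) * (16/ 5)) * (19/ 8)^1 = 296553/ 1660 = 178.65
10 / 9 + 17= 163 / 9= 18.11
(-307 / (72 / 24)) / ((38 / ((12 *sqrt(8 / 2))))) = -1228 / 19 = -64.63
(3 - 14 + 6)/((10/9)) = -9/2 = -4.50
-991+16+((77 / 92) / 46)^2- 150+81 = -18697850327 / 17909824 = -1044.00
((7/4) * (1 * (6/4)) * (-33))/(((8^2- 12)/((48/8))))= -2079/208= -10.00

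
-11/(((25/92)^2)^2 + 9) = -788032256/645144289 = -1.22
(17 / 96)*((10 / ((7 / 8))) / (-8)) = -85 / 336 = -0.25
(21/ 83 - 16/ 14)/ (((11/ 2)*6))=-47/ 1743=-0.03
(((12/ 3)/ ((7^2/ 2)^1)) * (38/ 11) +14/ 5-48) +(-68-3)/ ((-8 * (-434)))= -59693159/ 1336720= -44.66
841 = 841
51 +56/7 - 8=51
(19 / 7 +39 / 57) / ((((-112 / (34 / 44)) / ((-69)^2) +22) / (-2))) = -36583524 / 118246975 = -0.31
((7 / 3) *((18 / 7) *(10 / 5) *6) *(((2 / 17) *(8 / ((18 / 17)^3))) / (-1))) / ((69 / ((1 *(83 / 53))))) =-383792 / 296217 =-1.30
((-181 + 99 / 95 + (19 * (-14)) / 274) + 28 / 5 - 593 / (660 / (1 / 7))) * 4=-2110021951 / 3006465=-701.83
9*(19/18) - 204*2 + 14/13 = -10333/26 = -397.42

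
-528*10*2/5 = -2112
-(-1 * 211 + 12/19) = 3997/19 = 210.37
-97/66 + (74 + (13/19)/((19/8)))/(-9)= -695047/71478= -9.72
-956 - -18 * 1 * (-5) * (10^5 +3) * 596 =-5364161876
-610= -610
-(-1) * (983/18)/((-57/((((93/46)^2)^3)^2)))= -15240005941563754521685029/3410967463595098923008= -4467.94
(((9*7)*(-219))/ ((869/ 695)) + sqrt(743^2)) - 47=-10338.42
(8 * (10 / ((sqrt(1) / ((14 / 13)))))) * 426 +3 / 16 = 7633959 / 208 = 36701.73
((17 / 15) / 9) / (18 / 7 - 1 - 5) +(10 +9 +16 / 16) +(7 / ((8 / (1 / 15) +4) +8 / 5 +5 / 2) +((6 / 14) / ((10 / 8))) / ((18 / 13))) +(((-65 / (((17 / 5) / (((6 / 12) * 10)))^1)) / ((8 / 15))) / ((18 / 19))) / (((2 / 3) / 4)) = -13110106127 / 11759580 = -1114.84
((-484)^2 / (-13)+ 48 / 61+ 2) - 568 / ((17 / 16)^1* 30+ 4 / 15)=-55160575822 / 3058601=-18034.58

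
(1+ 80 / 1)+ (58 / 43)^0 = 82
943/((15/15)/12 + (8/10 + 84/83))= 497.53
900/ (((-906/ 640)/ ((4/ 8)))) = -48000/ 151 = -317.88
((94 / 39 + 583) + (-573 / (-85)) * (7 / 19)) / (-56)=-18514247 / 1763580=-10.50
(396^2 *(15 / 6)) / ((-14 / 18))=-3528360 / 7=-504051.43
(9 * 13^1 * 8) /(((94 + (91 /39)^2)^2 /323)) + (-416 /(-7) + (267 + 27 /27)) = 2007369276 /5607175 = 358.00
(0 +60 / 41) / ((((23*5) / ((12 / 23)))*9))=16 / 21689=0.00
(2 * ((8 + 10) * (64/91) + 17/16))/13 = 2.11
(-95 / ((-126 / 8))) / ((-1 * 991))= -380 / 62433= -0.01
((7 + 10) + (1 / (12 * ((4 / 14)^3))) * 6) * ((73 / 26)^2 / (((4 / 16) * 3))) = 404.01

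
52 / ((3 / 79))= 4108 / 3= 1369.33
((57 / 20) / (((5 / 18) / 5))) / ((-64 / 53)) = -27189 / 640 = -42.48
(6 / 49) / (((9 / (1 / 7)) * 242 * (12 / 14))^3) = 1 / 18225195978528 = 0.00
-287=-287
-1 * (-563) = 563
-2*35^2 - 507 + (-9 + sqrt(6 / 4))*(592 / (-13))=-33113 / 13 - 296*sqrt(6) / 13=-2602.93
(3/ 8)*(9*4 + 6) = 15.75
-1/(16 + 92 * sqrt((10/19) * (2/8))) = 38/2037 - 23 * sqrt(190)/8148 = -0.02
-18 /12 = -3 /2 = -1.50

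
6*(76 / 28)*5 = 570 / 7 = 81.43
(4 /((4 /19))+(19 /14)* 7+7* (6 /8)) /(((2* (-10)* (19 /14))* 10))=-189 /1520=-0.12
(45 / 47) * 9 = 405 / 47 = 8.62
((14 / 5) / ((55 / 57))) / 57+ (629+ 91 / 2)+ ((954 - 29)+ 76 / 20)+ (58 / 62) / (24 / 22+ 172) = 26025038341 / 16231600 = 1603.36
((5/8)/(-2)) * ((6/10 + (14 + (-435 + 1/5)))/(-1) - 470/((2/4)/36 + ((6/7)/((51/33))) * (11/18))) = 284.97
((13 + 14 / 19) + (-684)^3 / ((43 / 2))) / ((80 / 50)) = -60802509645 / 6536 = -9302709.55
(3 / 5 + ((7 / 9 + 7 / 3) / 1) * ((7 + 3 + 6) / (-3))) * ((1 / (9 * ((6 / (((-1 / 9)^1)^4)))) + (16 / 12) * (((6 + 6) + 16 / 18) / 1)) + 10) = -20794514291 / 47829690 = -434.76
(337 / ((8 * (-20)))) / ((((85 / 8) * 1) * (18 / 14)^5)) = -5663959 / 100383300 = -0.06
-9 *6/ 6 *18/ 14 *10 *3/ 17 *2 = -4860/ 119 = -40.84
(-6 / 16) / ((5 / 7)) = -21 / 40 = -0.52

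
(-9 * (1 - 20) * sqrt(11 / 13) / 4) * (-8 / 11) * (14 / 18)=-266 * sqrt(143) / 143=-22.24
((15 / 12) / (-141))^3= -125 / 179406144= -0.00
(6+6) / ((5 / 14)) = 168 / 5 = 33.60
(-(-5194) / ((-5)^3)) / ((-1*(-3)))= -13.85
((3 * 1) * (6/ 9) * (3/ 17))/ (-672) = -1/ 1904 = -0.00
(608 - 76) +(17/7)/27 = 100565/189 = 532.09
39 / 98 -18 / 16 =-285 / 392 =-0.73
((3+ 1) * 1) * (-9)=-36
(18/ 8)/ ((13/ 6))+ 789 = 20541/ 26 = 790.04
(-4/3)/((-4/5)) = 5/3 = 1.67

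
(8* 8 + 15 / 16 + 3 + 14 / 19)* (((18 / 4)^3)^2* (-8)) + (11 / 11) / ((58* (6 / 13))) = -4562045.09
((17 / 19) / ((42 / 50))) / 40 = 85 / 3192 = 0.03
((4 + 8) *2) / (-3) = -8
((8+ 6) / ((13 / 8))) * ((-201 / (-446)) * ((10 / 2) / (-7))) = -8040 / 2899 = -2.77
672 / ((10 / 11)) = 3696 / 5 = 739.20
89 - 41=48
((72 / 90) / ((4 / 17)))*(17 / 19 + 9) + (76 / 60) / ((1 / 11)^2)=53269 / 285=186.91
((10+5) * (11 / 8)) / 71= 165 / 568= 0.29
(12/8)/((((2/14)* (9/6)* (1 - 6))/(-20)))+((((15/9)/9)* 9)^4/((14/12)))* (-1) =4042/189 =21.39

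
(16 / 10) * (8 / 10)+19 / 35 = 1.82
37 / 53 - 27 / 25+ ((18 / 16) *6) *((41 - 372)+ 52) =-9983249 / 5300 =-1883.63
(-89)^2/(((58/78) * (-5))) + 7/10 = -2129.78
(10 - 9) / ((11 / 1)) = 1 / 11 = 0.09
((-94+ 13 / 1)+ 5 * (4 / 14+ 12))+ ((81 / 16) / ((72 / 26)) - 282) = -134285 / 448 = -299.74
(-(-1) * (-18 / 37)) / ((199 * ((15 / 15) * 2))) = -9 / 7363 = -0.00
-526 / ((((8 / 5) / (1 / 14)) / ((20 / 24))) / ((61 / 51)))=-401075 / 17136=-23.41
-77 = -77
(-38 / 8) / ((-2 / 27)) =513 / 8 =64.12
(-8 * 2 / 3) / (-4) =4 / 3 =1.33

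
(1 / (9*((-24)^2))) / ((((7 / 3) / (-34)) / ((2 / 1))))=-17 / 3024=-0.01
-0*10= 0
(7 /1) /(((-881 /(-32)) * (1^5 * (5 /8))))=1792 /4405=0.41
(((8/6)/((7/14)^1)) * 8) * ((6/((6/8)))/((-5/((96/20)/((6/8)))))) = -16384/75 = -218.45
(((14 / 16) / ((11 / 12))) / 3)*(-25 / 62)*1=-175 / 1364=-0.13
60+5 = 65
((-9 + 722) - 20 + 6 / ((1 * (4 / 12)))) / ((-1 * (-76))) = 711 / 76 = 9.36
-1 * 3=-3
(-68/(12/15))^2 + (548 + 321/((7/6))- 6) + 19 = 8061.14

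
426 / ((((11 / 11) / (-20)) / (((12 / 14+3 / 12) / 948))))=-11005 / 1106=-9.95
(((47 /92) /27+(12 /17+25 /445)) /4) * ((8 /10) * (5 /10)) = 2935163 /37582920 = 0.08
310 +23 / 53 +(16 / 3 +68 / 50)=1260581 / 3975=317.13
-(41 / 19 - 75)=1384 / 19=72.84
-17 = -17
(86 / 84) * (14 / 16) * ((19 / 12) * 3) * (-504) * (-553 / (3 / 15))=47439105 / 8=5929888.12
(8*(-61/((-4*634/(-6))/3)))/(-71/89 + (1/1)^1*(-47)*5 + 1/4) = 390888/26582035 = 0.01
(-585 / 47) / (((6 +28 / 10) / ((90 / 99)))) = -14625 / 11374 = -1.29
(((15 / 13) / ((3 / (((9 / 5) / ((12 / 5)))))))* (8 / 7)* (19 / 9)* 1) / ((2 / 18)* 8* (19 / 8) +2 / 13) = 114 / 371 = 0.31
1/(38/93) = 93/38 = 2.45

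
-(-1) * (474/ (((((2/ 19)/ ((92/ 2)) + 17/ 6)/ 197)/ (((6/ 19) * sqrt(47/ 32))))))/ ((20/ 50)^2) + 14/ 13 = 14/ 13 + 48323115 * sqrt(94)/ 5948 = 78768.73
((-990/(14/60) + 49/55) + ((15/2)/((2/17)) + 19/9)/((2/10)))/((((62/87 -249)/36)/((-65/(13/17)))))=-80205396483/1663277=-48221.31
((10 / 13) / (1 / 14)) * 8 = 1120 / 13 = 86.15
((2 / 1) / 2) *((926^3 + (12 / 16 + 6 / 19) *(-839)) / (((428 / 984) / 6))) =22267549653273 / 2033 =10953049509.73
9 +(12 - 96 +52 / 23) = -72.74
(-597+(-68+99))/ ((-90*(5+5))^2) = -0.00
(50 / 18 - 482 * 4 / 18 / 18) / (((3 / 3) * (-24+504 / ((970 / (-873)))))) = 0.01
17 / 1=17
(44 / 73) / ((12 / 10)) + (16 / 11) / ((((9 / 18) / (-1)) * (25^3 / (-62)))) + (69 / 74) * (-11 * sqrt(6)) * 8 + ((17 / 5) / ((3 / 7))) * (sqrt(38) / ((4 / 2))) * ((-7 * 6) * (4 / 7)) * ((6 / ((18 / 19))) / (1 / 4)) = -36176 * sqrt(38) / 15 - 3036 * sqrt(6) / 37 + 19340746 / 37640625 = -15067.40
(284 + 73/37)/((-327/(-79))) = 278633/4033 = 69.09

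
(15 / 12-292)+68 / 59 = -68345 / 236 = -289.60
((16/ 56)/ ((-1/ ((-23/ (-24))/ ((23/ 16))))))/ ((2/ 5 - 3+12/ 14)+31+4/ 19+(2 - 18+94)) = -190/ 107199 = -0.00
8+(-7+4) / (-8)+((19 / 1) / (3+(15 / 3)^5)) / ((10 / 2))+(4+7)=75761 / 3910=19.38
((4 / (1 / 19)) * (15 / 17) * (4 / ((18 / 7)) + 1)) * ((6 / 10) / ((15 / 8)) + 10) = 150328 / 85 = 1768.56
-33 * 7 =-231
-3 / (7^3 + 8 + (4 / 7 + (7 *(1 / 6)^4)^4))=-59243308056576 / 6942751482266023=-0.01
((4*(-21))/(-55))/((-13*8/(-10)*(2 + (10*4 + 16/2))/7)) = 147/7150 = 0.02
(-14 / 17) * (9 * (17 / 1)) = -126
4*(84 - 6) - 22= 290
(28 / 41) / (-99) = -28 / 4059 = -0.01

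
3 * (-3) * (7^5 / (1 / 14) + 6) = -2117736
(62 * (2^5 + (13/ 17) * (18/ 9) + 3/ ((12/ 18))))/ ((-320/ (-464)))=1162407/ 340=3418.84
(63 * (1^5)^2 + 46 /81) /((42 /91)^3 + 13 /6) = 22624706 /806139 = 28.07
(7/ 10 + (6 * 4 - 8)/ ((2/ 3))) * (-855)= -42237/ 2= -21118.50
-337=-337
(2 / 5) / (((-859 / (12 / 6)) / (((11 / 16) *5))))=-11 / 3436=-0.00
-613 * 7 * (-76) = 326116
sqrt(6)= 2.45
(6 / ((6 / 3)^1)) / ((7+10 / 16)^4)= 12288 / 13845841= 0.00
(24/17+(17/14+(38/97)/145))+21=79096539/3347470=23.63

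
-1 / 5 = -0.20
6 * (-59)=-354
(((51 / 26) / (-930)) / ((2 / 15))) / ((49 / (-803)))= 0.26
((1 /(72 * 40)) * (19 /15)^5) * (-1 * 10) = -2476099 /218700000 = -0.01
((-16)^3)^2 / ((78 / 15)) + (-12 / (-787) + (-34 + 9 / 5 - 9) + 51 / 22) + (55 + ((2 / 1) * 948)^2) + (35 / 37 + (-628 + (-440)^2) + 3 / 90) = 7014192.81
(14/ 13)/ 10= 7/ 65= 0.11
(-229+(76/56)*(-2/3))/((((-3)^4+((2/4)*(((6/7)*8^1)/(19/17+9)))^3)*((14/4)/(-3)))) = 5374037144/2210004189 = 2.43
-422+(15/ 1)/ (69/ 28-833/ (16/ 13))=-31874074/ 75527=-422.02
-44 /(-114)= 22 /57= 0.39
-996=-996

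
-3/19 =-0.16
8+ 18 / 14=9.29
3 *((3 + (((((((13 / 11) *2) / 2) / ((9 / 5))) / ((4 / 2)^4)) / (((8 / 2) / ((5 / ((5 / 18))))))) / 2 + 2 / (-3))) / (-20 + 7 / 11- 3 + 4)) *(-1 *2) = 5123 / 6464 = 0.79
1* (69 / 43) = 69 / 43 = 1.60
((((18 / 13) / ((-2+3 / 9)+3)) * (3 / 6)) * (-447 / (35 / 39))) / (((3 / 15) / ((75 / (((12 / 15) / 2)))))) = -13577625 / 56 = -242457.59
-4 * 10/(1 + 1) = -20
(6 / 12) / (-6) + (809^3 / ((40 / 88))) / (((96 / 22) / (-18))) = -576598415491 / 120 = -4804986795.76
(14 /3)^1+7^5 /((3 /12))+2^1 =201704 /3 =67234.67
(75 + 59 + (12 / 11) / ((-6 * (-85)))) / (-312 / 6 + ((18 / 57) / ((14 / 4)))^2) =-554072547 / 214976135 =-2.58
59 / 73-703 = -51260 / 73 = -702.19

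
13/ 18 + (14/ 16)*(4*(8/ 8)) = 38/ 9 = 4.22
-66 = -66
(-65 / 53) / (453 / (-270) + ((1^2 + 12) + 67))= -5850 / 373597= -0.02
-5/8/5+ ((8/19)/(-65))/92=-28421/227240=-0.13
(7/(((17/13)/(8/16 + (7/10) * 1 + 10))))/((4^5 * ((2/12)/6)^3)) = 464373/170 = 2731.61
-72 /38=-36 /19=-1.89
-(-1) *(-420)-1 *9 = -429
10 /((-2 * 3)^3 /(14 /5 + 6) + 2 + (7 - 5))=-0.49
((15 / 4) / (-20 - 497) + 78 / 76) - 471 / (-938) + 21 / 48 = 144378889 / 73711792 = 1.96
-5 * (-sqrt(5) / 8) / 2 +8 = 5 * sqrt(5) / 16 +8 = 8.70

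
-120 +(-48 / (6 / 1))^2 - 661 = -717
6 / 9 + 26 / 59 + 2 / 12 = 451 / 354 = 1.27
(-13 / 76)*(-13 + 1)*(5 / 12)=65 / 76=0.86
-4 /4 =-1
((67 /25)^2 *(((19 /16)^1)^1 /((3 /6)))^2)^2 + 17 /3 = 7905542719523 /4800000000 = 1646.99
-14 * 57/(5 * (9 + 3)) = -133/10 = -13.30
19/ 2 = 9.50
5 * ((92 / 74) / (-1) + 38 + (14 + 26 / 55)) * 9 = 938268 / 407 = 2305.33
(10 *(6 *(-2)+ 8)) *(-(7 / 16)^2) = 245 / 32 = 7.66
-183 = -183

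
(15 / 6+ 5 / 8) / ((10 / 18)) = 5.62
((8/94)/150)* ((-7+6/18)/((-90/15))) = 4/6345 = 0.00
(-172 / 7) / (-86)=2 / 7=0.29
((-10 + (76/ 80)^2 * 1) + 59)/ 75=19961/ 30000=0.67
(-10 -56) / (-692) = 33 / 346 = 0.10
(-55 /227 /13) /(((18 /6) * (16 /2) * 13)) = -55 /920712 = -0.00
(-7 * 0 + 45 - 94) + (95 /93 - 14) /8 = -50.62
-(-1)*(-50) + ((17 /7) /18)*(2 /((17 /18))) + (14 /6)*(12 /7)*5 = -208 /7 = -29.71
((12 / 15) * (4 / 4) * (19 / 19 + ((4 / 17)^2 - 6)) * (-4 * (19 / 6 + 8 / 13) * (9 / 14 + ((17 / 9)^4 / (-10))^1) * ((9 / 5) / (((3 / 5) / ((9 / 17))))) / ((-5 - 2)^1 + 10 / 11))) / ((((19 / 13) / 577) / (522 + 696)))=35928761901483088 / 7598912535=4728145.21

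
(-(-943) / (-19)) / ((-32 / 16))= 943 / 38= 24.82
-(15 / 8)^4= -50625 / 4096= -12.36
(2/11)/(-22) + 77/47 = 9270/5687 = 1.63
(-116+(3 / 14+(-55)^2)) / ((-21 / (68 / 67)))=-1384786 / 9849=-140.60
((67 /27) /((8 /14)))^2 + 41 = 698185 /11664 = 59.86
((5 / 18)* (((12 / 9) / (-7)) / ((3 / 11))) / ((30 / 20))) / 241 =-0.00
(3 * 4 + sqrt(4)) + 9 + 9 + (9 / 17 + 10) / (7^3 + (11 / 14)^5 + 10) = 103463300608 / 3230219691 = 32.03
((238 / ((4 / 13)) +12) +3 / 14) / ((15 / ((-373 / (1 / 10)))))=-4103000 / 21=-195380.95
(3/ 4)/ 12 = 1/ 16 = 0.06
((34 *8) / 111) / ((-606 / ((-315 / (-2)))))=-2380 / 3737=-0.64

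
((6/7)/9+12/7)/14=19/147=0.13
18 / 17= 1.06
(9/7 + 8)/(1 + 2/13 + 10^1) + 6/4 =947/406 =2.33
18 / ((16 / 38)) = 171 / 4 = 42.75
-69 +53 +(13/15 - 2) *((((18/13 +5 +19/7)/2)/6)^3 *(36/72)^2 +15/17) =-258075691/15071420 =-17.12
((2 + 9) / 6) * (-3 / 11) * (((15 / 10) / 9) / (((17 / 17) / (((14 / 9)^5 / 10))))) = -67228 / 885735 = -0.08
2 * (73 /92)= 73 /46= 1.59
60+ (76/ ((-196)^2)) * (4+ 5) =576411/ 9604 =60.02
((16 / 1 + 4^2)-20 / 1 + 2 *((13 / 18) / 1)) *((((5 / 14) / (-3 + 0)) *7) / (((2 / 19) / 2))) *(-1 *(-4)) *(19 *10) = -4368100 / 27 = -161781.48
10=10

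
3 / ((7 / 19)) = 57 / 7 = 8.14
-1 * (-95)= 95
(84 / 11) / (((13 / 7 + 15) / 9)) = 2646 / 649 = 4.08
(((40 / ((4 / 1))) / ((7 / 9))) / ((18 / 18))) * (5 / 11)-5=65 / 77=0.84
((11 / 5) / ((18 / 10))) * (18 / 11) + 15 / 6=9 / 2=4.50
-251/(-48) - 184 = -8581/48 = -178.77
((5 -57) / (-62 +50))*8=104 / 3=34.67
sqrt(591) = 24.31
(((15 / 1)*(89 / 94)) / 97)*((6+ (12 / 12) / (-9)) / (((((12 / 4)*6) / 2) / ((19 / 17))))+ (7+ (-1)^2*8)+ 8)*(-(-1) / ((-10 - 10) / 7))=-10179197 / 8370324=-1.22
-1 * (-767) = 767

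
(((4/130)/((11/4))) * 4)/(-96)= -1/2145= -0.00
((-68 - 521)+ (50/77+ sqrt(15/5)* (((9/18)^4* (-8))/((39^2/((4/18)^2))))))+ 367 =-221.35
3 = 3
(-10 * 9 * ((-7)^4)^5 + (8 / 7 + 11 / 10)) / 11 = -502691277674955606143 / 770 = -652845815162280007.98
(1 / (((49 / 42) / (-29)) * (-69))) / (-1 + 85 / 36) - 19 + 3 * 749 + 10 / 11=193445470 / 86779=2229.17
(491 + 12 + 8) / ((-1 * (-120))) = 511 / 120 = 4.26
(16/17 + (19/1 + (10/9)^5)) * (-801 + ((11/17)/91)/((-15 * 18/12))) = -1211009541089207/69881834295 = -17329.39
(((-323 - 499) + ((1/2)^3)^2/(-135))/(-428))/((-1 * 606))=-7102081/2240939520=-0.00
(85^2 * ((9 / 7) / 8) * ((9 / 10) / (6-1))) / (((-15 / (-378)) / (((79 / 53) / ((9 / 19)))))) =35136909 / 2120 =16574.01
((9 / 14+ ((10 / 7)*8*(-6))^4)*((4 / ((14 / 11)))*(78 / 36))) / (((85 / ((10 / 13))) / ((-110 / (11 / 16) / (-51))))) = 20761805403680 / 4857223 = 4274418.82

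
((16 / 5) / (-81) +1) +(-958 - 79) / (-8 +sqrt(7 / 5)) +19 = 1037 * sqrt(35) / 313 +19329692 / 126765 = 172.09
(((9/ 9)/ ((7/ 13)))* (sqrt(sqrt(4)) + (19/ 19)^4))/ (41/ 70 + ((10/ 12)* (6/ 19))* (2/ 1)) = 2470/ 1479 + 2470* sqrt(2)/ 1479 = 4.03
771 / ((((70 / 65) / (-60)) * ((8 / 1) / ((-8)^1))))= 300690 / 7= 42955.71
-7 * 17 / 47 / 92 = -119 / 4324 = -0.03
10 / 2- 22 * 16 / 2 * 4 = -699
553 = 553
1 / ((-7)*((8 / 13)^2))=-0.38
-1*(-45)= 45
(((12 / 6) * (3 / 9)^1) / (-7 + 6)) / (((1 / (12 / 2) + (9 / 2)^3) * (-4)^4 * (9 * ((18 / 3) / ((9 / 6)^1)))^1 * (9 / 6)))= -1 / 1893024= -0.00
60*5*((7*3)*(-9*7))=-396900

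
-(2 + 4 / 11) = -2.36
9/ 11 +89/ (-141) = 290/ 1551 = 0.19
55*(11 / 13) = 605 / 13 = 46.54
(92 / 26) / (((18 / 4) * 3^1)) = 92 / 351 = 0.26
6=6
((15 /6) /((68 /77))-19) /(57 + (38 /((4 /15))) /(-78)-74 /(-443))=-12664041 /43343710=-0.29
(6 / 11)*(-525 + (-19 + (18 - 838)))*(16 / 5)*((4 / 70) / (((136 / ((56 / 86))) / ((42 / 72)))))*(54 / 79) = -374976 / 1443725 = -0.26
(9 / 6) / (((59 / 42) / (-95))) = -5985 / 59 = -101.44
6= 6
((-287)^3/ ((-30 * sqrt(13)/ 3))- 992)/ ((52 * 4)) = -62/ 13+23639903 * sqrt(13)/ 27040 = 3147.41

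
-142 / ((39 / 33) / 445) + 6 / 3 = -695064 / 13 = -53466.46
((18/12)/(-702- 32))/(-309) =1/151204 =0.00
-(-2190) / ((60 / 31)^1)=2263 / 2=1131.50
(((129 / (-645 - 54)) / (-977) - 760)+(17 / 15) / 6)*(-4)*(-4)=-124534165064 / 10243845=-12156.97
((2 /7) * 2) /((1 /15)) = 60 /7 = 8.57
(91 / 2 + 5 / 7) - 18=395 / 14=28.21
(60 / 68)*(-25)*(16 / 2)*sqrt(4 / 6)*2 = -288.18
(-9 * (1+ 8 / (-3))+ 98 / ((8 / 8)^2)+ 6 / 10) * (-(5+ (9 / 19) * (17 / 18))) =-58788 / 95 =-618.82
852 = 852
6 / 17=0.35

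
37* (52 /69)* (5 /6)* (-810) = -432900 /23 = -18821.74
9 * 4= 36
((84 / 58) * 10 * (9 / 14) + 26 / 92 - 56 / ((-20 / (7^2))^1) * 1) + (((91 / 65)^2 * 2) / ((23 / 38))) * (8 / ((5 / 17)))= 2341419 / 7250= 322.95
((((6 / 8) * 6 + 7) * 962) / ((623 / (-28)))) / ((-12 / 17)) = 188071 / 267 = 704.39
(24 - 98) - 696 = -770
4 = 4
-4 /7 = -0.57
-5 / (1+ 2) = -5 / 3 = -1.67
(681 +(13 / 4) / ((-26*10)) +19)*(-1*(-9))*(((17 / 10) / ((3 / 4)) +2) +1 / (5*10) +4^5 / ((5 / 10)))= 51716700471 / 4000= 12929175.12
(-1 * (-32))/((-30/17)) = -272/15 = -18.13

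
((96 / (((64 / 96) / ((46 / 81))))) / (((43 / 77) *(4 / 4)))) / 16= 3542 / 387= 9.15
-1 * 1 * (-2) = 2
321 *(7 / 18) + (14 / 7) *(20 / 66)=8279 / 66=125.44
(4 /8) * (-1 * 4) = -2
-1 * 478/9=-478/9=-53.11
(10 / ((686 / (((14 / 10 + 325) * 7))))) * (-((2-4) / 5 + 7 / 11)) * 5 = -21216 / 539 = -39.36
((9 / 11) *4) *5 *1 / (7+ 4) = 180 / 121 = 1.49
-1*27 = -27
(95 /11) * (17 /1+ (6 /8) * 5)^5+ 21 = 374209097629 /11264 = 33221688.35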